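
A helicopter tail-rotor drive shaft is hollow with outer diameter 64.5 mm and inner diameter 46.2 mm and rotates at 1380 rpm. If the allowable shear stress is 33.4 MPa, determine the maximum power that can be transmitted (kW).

J = π(d_o⁴ − d_i⁴)/32 = π(0.0645⁴ − 0.0462⁴)/32 = 1.252×10^-6 m⁴.
T_max = τ_allow·J/r = 3.34×10^7 × 1.252×10^-6 / 0.0323 = 1297 N·m.
ω = 2π·1380/60 = 144.5 rad/s, so P_max = T_max·ω = 1.874×10^5 W.

187 kW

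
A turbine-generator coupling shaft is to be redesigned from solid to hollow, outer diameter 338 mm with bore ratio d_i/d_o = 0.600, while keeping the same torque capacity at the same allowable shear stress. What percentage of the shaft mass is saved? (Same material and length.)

29.8 %

Equal τ_max and T ⇒ the solid shaft needs d_s³ = d_o³(1−k⁴), so d_s = 338·(1−0.600⁴)^(1/3) = 322.7 mm.
Area ratio A_h/A_s = d_o²(1−k²)/d_s² = (1−k²)/(1−k⁴)^(2/3) = 0.7020.
Mass saving = 1 − 0.7020 = 29.8 %.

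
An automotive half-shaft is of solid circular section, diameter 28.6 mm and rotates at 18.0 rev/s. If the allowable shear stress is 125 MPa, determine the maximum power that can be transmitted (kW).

64.9 kW

J = πd⁴/32 = π(0.0286)⁴/32 = 6.568×10^-8 m⁴.
T_max = τ_allow·J/r = 1.25×10^8 × 6.568×10^-8 / 0.0143 = 574.2 N·m.
ω = 2π·18.0 = 113.1 rad/s, so P_max = T_max·ω = 6.494×10^4 W.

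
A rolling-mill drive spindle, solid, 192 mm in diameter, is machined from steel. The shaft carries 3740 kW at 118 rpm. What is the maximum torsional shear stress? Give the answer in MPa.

218 MPa

ω = 2π·118/60 = 12.36 rad/s, so T = P/ω = 3740×10³ / 12.36 = 302700 N·m.
J = πd⁴/32 = π(0.192)⁴/32 = 1.334×10^-4 m⁴.
τ_max = T·r/J = 302700 × 0.0960 / 1.334×10^-4 = 2.178×10^8 Pa.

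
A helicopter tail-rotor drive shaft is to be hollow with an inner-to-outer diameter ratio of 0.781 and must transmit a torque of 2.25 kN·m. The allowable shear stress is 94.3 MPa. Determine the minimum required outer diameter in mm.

57.8 mm

For a hollow shaft with d_i/d_o = 0.781: τ_max = 16T/(π d_o³ (1−k⁴)), so d_o = [16T/(π τ_allow (1−k⁴))]^(1/3) = [16·2250/(π·9.43×10^7·0.6279)]^(1/3) = 0.05784 m.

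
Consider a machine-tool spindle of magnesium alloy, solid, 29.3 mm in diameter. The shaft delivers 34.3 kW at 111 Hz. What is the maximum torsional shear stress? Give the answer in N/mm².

ω = 2π·111 = 697.4 rad/s, so T = P/ω = 34.3×10³ / 697.4 = 49.18 N·m.
J = πd⁴/32 = π(0.0293)⁴/32 = 7.236×10^-8 m⁴.
τ_max = T·r/J = 49.18 × 0.0146 / 7.236×10^-8 = 9.958×10^6 Pa.

9.96 N/mm²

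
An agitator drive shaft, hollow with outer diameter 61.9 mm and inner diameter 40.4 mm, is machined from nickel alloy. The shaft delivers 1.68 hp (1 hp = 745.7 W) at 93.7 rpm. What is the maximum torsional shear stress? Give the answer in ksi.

ω = 2π·93.7/60 = 9.812 rad/s, so T = P/ω = 1.68×745.7 / 9.812 = 127.7 N·m.
J = π(d_o⁴ − d_i⁴)/32 = π(0.0619⁴ − 0.0404⁴)/32 = 1.180×10^-6 m⁴.
τ_max = T·r/J = 127.7 × 0.0309 / 1.180×10^-6 = 3.349×10^6 Pa.

0.486 ksi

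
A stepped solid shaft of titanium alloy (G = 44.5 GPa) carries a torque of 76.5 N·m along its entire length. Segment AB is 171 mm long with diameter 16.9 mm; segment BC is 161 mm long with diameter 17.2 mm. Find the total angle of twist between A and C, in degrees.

3.95°

J_AB = π(0.0169)⁴/32 = 8.01×10^-9 m⁴; J_BC = π(0.0172)⁴/32 = 8.59×10^-9 m⁴.
θ = (T/G)·Σ L_i/J_i = (76.50/44.5×10⁹)·(0.171/8.01×10^-9 + 0.161/8.59×10^-9) = 0.06892 rad.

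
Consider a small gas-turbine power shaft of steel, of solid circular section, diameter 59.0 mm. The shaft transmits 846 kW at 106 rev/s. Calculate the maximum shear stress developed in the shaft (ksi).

4.57 ksi

ω = 2π·106 = 666.0 rad/s, so T = P/ω = 846×10³ / 666.0 = 1270 N·m.
J = πd⁴/32 = π(0.0590)⁴/32 = 1.190×10^-6 m⁴.
τ_max = T·r/J = 1270 × 0.0295 / 1.190×10^-6 = 3.150×10^7 Pa.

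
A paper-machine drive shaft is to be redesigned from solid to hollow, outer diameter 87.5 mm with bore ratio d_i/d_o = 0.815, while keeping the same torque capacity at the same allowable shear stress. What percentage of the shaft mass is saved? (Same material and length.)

50.5 %

Equal τ_max and T ⇒ the solid shaft needs d_s³ = d_o³(1−k⁴), so d_s = 87.5·(1−0.815⁴)^(1/3) = 72.07 mm.
Area ratio A_h/A_s = d_o²(1−k²)/d_s² = (1−k²)/(1−k⁴)^(2/3) = 0.4949.
Mass saving = 1 − 0.4949 = 50.5 %.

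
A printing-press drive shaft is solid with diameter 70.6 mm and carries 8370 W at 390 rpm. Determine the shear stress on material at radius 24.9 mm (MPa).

2.09 MPa

ω = 2π·390/60 = 40.84 rad/s, so T = P/ω = 8370 / 40.84 = 204.9 N·m.
J = πd⁴/32 = π(0.0706)⁴/32 = 2.439×10^-6 m⁴.
Shear stress varies linearly with radius: τ = T·r/J = 204.9 × 0.0249 / 2.439×10^-6 = 2.092×10^6 Pa.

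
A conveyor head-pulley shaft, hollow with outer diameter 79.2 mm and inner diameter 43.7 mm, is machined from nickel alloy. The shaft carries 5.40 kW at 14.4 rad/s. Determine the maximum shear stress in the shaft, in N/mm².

4.24 N/mm²

ω = 14.4 rad/s, so T = P/ω = 5.40×10³ / 14.40 = 375.0 N·m.
J = π(d_o⁴ − d_i⁴)/32 = π(0.0792⁴ − 0.0437⁴)/32 = 3.505×10^-6 m⁴.
τ_max = T·r/J = 375.0 × 0.0396 / 3.505×10^-6 = 4.237×10^6 Pa.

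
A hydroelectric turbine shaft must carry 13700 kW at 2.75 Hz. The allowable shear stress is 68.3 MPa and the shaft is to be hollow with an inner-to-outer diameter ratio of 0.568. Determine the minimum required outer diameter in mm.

404 mm

ω = 2π·2.75 = 17.28 rad/s, so T = P/ω = 13700×10³ / 17.28 = 792900 N·m.
For a hollow shaft with d_i/d_o = 0.568: τ_max = 16T/(π d_o³ (1−k⁴)), so d_o = [16T/(π τ_allow (1−k⁴))]^(1/3) = [16·792900/(π·6.83×10^7·0.8959)]^(1/3) = 0.4041 m.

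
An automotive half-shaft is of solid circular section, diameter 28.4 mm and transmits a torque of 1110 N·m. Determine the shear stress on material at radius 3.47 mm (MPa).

60.3 MPa

J = πd⁴/32 = π(0.0284)⁴/32 = 6.387×10^-8 m⁴.
Shear stress varies linearly with radius: τ = T·r/J = 1110 × 0.00347 / 6.387×10^-8 = 6.031×10^7 Pa.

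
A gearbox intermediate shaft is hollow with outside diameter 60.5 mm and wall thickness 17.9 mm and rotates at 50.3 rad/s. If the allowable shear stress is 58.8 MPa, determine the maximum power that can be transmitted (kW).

J = π(d_o⁴ − d_i⁴)/32 = π(0.0605⁴ − 0.0247⁴)/32 = 1.279×10^-6 m⁴.
T_max = τ_allow·J/r = 5.88×10^7 × 1.279×10^-6 / 0.0302 = 2486 N·m.
ω = 50.3 rad/s, so P_max = T_max·ω = 1.250×10^5 W.

125 kW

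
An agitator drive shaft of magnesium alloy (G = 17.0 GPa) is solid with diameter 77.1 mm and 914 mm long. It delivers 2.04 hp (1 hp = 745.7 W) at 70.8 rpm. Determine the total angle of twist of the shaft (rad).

0.00318 rad

ω = 2π·70.8/60 = 7.414 rad/s, so T = P/ω = 2.04×745.7 / 7.414 = 205.2 N·m.
J = πd⁴/32 = π(0.0771)⁴/32 = 3.469×10^-6 m⁴.
θ = T·L/(G·J) = 205.2 × 0.914 / (17.0×10⁹ × 3.469×10^-6) = 3.180×10^-3 rad.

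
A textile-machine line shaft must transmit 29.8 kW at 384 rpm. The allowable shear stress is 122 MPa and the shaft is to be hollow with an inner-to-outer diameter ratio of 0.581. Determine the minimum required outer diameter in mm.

ω = 2π·384/60 = 40.21 rad/s, so T = P/ω = 29.8×10³ / 40.21 = 741.1 N·m.
For a hollow shaft with d_i/d_o = 0.581: τ_max = 16T/(π d_o³ (1−k⁴)), so d_o = [16T/(π τ_allow (1−k⁴))]^(1/3) = [16·741.1/(π·1.22×10^8·0.8861)]^(1/3) = 0.03268 m.

32.7 mm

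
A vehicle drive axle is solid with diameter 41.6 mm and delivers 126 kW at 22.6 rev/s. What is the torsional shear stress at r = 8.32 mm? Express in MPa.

25.1 MPa

ω = 2π·22.6 = 142.0 rad/s, so T = P/ω = 126×10³ / 142.0 = 887.3 N·m.
J = πd⁴/32 = π(0.0416)⁴/32 = 2.940×10^-7 m⁴.
Shear stress varies linearly with radius: τ = T·r/J = 887.3 × 0.00832 / 2.940×10^-7 = 2.511×10^7 Pa.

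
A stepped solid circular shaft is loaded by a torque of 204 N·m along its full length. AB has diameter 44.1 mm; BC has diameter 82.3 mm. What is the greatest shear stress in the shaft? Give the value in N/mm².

12.1 N/mm²

Under the same torque, τ_max = 16T/(πd³) is largest where d is smallest — segment AB (d = 44.1 mm).
τ_max = 16·204.0/(π·(0.0441)³) = 1.211×10^7 Pa.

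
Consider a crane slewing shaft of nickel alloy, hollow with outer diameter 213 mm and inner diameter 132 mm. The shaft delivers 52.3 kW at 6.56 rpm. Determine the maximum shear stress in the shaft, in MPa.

47.1 MPa

ω = 2π·6.56/60 = 0.6870 rad/s, so T = P/ω = 52.3×10³ / 0.6870 = 76130 N·m.
J = π(d_o⁴ − d_i⁴)/32 = π(0.213⁴ − 0.132⁴)/32 = 1.723×10^-4 m⁴.
τ_max = T·r/J = 76130 × 0.106 / 1.723×10^-4 = 4.707×10^7 Pa.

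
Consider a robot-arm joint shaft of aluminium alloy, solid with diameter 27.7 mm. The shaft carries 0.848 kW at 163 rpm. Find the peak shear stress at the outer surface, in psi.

1730 psi

ω = 2π·163/60 = 17.07 rad/s, so T = P/ω = 0.848×10³ / 17.07 = 49.68 N·m.
J = πd⁴/32 = π(0.0277)⁴/32 = 5.780×10^-8 m⁴.
τ_max = T·r/J = 49.68 × 0.0138 / 5.780×10^-8 = 1.190×10^7 Pa.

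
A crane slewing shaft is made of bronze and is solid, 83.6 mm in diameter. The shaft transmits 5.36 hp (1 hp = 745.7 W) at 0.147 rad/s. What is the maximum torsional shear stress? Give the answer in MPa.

ω = 0.147 rad/s, so T = P/ω = 5.36×745.7 / 0.1470 = 27190 N·m.
J = πd⁴/32 = π(0.0836)⁴/32 = 4.795×10^-6 m⁴.
τ_max = T·r/J = 27190 × 0.0418 / 4.795×10^-6 = 2.370×10^8 Pa.

237 MPa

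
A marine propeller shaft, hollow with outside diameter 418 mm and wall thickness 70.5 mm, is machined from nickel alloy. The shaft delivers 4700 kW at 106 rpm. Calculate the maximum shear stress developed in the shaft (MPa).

36.6 MPa

ω = 2π·106/60 = 11.10 rad/s, so T = P/ω = 4700×10³ / 11.10 = 423400 N·m.
J = π(d_o⁴ − d_i⁴)/32 = π(0.418⁴ − 0.277⁴)/32 = 2.419×10^-3 m⁴.
τ_max = T·r/J = 423400 × 0.209 / 2.419×10^-3 = 3.658×10^7 Pa.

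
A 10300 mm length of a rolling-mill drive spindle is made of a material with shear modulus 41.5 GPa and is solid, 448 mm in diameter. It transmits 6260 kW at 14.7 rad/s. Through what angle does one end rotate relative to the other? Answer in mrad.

ω = 14.7 rad/s, so T = P/ω = 6260×10³ / 14.70 = 425900 N·m.
J = πd⁴/32 = π(0.448)⁴/32 = 3.955×10^-3 m⁴.
θ = T·L/(G·J) = 425900 × 10.3 / (41.5×10⁹ × 3.955×10^-3) = 0.02673 rad.

26.7 mrad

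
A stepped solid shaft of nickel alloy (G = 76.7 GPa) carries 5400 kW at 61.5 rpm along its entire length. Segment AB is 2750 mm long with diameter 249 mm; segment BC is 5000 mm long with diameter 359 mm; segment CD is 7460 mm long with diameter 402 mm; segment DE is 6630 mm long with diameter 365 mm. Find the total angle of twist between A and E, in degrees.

ω = 2π·61.5/60 = 6.440 rad/s, so T = P/ω = 5400×10³ / 6.440 = 838500 N·m.
J_AB = π(0.249)⁴/32 = 3.77×10^-4 m⁴; J_BC = π(0.359)⁴/32 = 1.63×10^-3 m⁴; J_CD = π(0.402)⁴/32 = 2.56×10^-3 m⁴; J_DE = π(0.365)⁴/32 = 1.74×10^-3 m⁴.
θ = (T/G)·Σ L_i/J_i = (838500/76.7×10⁹)·(2.75/3.77×10^-4 + 5.00/1.63×10^-3 + 7.46/2.56×10^-3 + 6.63/1.74×10^-3) = 0.1866 rad.

10.7°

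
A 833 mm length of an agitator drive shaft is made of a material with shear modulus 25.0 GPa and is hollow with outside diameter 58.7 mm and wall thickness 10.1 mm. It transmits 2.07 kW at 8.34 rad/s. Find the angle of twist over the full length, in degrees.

0.499°

ω = 8.34 rad/s, so T = P/ω = 2.07×10³ / 8.340 = 248.2 N·m.
J = π(d_o⁴ − d_i⁴)/32 = π(0.0587⁴ − 0.0385⁴)/32 = 9.499×10^-7 m⁴.
θ = T·L/(G·J) = 248.2 × 0.833 / (25.0×10⁹ × 9.499×10^-7) = 8.706×10^-3 rad.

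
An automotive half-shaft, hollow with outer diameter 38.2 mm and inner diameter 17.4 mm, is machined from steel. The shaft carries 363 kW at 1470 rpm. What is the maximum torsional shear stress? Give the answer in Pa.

ω = 2π·1470/60 = 153.9 rad/s, so T = P/ω = 363×10³ / 153.9 = 2358 N·m.
J = π(d_o⁴ − d_i⁴)/32 = π(0.0382⁴ − 0.0174⁴)/32 = 2.001×10^-7 m⁴.
τ_max = T·r/J = 2358 × 0.0191 / 2.001×10^-7 = 2.251×10^8 Pa.

2.25e8 Pa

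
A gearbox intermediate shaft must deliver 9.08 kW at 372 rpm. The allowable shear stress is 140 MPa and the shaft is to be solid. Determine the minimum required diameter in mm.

ω = 2π·372/60 = 38.96 rad/s, so T = P/ω = 9.08×10³ / 38.96 = 233.1 N·m.
For a solid shaft τ_max = 16T/(πd³), so d = (16T/(π τ_allow))^(1/3) = (16·233.1/(π·1.40×10^8))^(1/3) = 0.02039 m.

20.4 mm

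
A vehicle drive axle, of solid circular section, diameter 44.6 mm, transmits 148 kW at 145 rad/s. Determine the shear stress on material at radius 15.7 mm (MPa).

ω = 145 rad/s, so T = P/ω = 148×10³ / 145.0 = 1021 N·m.
J = πd⁴/32 = π(0.0446)⁴/32 = 3.885×10^-7 m⁴.
Shear stress varies linearly with radius: τ = T·r/J = 1021 × 0.0157 / 3.885×10^-7 = 4.125×10^7 Pa.

41.3 MPa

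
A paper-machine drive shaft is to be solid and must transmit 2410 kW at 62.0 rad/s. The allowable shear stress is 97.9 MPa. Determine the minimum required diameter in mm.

ω = 62.0 rad/s, so T = P/ω = 2410×10³ / 62.00 = 38870 N·m.
For a solid shaft τ_max = 16T/(πd³), so d = (16T/(π τ_allow))^(1/3) = (16·38870/(π·9.79×10^7))^(1/3) = 0.1265 m.

126 mm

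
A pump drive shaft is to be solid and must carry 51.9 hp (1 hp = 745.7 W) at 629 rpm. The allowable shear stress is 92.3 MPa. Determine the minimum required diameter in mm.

31.9 mm

ω = 2π·629/60 = 65.87 rad/s, so T = P/ω = 51.9×745.7 / 65.87 = 587.6 N·m.
For a solid shaft τ_max = 16T/(πd³), so d = (16T/(π τ_allow))^(1/3) = (16·587.6/(π·9.23×10^7))^(1/3) = 0.03189 m.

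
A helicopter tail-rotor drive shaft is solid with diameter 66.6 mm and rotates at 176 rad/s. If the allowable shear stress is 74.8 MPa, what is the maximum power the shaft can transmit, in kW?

764 kW

J = πd⁴/32 = π(0.0666)⁴/32 = 1.932×10^-6 m⁴.
T_max = τ_allow·J/r = 7.48×10^7 × 1.932×10^-6 / 0.0333 = 4339 N·m.
ω = 176 rad/s, so P_max = T_max·ω = 7.636×10^5 W.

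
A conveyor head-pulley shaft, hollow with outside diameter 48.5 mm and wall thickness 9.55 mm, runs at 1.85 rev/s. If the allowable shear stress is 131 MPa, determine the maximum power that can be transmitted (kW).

J = π(d_o⁴ − d_i⁴)/32 = π(0.0485⁴ − 0.0294⁴)/32 = 4.699×10^-7 m⁴.
T_max = τ_allow·J/r = 1.31×10^8 × 4.699×10^-7 / 0.0243 = 2538 N·m.
ω = 2π·1.85 = 11.62 rad/s, so P_max = T_max·ω = 2.950×10^4 W.

29.5 kW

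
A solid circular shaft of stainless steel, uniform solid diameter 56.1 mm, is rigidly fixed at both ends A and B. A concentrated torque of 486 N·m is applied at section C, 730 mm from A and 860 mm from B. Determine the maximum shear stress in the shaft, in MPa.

7.58 MPa

With uniform GJ and both ends fixed, compatibility θ_AC = θ_CB gives T_A·a = T_B·b, together with T_A + T_B = T₀.
T_A = T₀·b/(a+b) = 486.0·860/1590 = 262.9 N·m; T_B = 223.1 N·m.
τ in each portion: τ_AC = 7.58×10^6 Pa, τ_CB = 6.44×10^6 Pa; maximum is in AC.
τ_max = T_AC·r/J = 262.9·0.0281/9.72×10^-7 = 7.583×10^6 Pa.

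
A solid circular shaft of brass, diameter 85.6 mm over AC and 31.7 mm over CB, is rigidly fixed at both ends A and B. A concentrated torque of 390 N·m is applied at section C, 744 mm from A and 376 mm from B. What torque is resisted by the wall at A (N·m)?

376 N·m

Compatibility: T_A·a/J_AC = T_B·b/J_CB with T_A + T_B = T₀.
J_AC = 5.27×10^-6 m⁴, J_CB = 9.91×10^-8 m⁴, so T_A = T₀·(J_AC/a)/((J_AC/a)+(J_CB/b)) = 376.0 N·m, T_B = 13.99 N·m.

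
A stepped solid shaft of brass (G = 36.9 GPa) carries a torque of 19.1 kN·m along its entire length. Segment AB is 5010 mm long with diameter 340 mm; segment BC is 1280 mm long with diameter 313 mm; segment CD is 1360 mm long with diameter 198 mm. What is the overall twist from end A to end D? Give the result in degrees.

J_AB = π(0.340)⁴/32 = 1.31×10^-3 m⁴; J_BC = π(0.313)⁴/32 = 9.42×10^-4 m⁴; J_CD = π(0.198)⁴/32 = 1.51×10^-4 m⁴.
θ = (T/G)·Σ L_i/J_i = (19100/36.9×10⁹)·(5.01/1.31×10^-3 + 1.28/9.42×10^-4 + 1.36/1.51×10^-4) = 7.345×10^-3 rad.

0.421°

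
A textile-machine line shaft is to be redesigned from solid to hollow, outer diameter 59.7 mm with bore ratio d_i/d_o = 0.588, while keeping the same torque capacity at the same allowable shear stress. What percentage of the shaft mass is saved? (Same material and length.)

28.8 %

Equal τ_max and T ⇒ the solid shaft needs d_s³ = d_o³(1−k⁴), so d_s = 59.7·(1−0.588⁴)^(1/3) = 57.22 mm.
Area ratio A_h/A_s = d_o²(1−k²)/d_s² = (1−k²)/(1−k⁴)^(2/3) = 0.7122.
Mass saving = 1 − 0.7122 = 28.8 %.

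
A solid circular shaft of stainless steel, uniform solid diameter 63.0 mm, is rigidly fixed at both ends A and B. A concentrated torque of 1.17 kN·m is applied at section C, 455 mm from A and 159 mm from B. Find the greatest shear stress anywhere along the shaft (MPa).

17.7 MPa

With uniform GJ and both ends fixed, compatibility θ_AC = θ_CB gives T_A·a = T_B·b, together with T_A + T_B = T₀.
T_A = T₀·b/(a+b) = 1170·159/614.0 = 303.0 N·m; T_B = 867.0 N·m.
τ in each portion: τ_AC = 6.17×10^6 Pa, τ_CB = 1.77×10^7 Pa; maximum is in CB.
τ_max = T_CB·r/J = 867.0·0.0315/1.55×10^-6 = 1.766×10^7 Pa.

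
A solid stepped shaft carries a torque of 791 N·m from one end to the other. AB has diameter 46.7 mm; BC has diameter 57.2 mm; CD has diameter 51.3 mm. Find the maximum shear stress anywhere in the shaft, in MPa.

Under the same torque, τ_max = 16T/(πd³) is largest where d is smallest — segment AB (d = 46.7 mm).
τ_max = 16·791.0/(π·(0.0467)³) = 3.955×10^7 Pa.

39.6 MPa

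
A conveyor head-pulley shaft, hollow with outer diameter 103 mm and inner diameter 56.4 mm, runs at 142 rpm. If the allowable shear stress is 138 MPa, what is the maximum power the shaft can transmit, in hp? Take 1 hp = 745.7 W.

J = π(d_o⁴ − d_i⁴)/32 = π(0.103⁴ − 0.0564⁴)/32 = 1.006×10^-5 m⁴.
T_max = τ_allow·J/r = 1.38×10^8 × 1.006×10^-5 / 0.0515 = 26950 N·m.
ω = 2π·142/60 = 14.87 rad/s, so P_max = T_max·ω = 4.007×10^5 W.

537 hp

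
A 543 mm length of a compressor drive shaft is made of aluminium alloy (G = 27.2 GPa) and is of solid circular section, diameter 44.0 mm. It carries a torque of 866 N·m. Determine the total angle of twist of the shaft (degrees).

2.69°

J = πd⁴/32 = π(0.0440)⁴/32 = 3.680×10^-7 m⁴.
θ = T·L/(G·J) = 866.0 × 0.543 / (27.2×10⁹ × 3.680×10^-7) = 0.04698 rad.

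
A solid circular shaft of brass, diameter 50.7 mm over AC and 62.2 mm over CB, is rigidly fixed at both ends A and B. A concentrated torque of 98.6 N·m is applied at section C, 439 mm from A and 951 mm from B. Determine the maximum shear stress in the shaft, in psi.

Compatibility: T_A·a/J_AC = T_B·b/J_CB with T_A + T_B = T₀.
J_AC = 6.49×10^-7 m⁴, J_CB = 1.47×10^-6 m⁴, so T_A = T₀·(J_AC/a)/((J_AC/a)+(J_CB/b)) = 48.20 N·m, T_B = 50.40 N·m.
τ in each portion: τ_AC = 1.88×10^6 Pa, τ_CB = 1.07×10^6 Pa; maximum is in AC.
τ_max = T_AC·r/J = 48.20·0.0254/6.49×10^-7 = 1.884×10^6 Pa.

273 psi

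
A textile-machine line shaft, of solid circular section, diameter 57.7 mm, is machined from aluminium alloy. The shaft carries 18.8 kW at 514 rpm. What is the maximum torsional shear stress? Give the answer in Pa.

9.26e6 Pa

ω = 2π·514/60 = 53.83 rad/s, so T = P/ω = 18.8×10³ / 53.83 = 349.3 N·m.
J = πd⁴/32 = π(0.0577)⁴/32 = 1.088×10^-6 m⁴.
τ_max = T·r/J = 349.3 × 0.0289 / 1.088×10^-6 = 9.260×10^6 Pa.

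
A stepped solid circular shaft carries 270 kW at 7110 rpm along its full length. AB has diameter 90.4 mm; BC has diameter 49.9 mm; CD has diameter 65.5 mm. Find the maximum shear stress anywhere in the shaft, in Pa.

ω = 2π·7110/60 = 744.6 rad/s, so T = P/ω = 270×10³ / 744.6 = 362.6 N·m.
Under the same torque, τ_max = 16T/(πd³) is largest where d is smallest — segment BC (d = 49.9 mm).
τ_max = 16·362.6/(π·(0.0499)³) = 1.486×10^7 Pa.

1.49e7 Pa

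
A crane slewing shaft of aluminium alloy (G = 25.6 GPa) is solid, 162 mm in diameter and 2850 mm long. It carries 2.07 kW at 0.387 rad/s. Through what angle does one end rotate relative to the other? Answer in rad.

0.00881 rad

ω = 0.387 rad/s, so T = P/ω = 2.07×10³ / 0.3870 = 5349 N·m.
J = πd⁴/32 = π(0.162)⁴/32 = 6.762×10^-5 m⁴.
θ = T·L/(G·J) = 5349 × 2.85 / (25.6×10⁹ × 6.762×10^-5) = 8.807×10^-3 rad.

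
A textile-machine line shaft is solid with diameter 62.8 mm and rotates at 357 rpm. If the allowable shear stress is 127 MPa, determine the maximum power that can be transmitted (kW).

J = πd⁴/32 = π(0.0628)⁴/32 = 1.527×10^-6 m⁴.
T_max = τ_allow·J/r = 1.27×10^8 × 1.527×10^-6 / 0.0314 = 6176 N·m.
ω = 2π·357/60 = 37.38 rad/s, so P_max = T_max·ω = 2.309×10^5 W.

231 kW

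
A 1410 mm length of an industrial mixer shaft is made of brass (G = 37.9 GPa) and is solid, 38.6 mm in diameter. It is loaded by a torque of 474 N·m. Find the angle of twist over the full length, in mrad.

J = πd⁴/32 = π(0.0386)⁴/32 = 2.179×10^-7 m⁴.
θ = T·L/(G·J) = 474.0 × 1.41 / (37.9×10⁹ × 2.179×10^-7) = 0.08091 rad.

80.9 mrad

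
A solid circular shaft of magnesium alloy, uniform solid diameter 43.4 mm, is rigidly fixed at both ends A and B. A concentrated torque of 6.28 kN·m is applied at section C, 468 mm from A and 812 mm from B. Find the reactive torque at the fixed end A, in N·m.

3980 N·m

With uniform GJ and both ends fixed, compatibility θ_AC = θ_CB gives T_A·a = T_B·b, together with T_A + T_B = T₀.
T_A = T₀·b/(a+b) = 6280·812/1280 = 3984 N·m; T_B = 2296 N·m.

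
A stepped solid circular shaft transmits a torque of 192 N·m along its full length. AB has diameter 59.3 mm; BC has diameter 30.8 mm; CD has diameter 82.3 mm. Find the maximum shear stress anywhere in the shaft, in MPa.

Under the same torque, τ_max = 16T/(πd³) is largest where d is smallest — segment BC (d = 30.8 mm).
τ_max = 16·192.0/(π·(0.0308)³) = 3.347×10^7 Pa.

33.5 MPa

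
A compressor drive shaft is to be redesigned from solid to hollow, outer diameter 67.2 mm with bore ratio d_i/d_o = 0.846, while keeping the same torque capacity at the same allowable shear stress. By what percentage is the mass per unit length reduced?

54.1 %

Equal τ_max and T ⇒ the solid shaft needs d_s³ = d_o³(1−k⁴), so d_s = 67.2·(1−0.846⁴)^(1/3) = 52.90 mm.
Area ratio A_h/A_s = d_o²(1−k²)/d_s² = (1−k²)/(1−k⁴)^(2/3) = 0.4588.
Mass saving = 1 − 0.4588 = 54.1 %.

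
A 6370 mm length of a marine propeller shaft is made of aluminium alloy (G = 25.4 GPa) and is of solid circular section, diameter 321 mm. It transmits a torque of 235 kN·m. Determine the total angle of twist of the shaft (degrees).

J = πd⁴/32 = π(0.321)⁴/32 = 1.042×10^-3 m⁴.
θ = T·L/(G·J) = 235000 × 6.37 / (25.4×10⁹ × 1.042×10^-3) = 0.05654 rad.

3.24°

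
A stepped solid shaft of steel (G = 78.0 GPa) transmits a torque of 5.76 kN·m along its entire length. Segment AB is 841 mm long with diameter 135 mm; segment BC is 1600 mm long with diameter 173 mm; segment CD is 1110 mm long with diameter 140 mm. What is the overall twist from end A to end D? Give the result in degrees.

J_AB = π(0.135)⁴/32 = 3.26×10^-5 m⁴; J_BC = π(0.173)⁴/32 = 8.79×10^-5 m⁴; J_CD = π(0.140)⁴/32 = 3.77×10^-5 m⁴.
θ = (T/G)·Σ L_i/J_i = (5760/78.0×10⁹)·(0.841/3.26×10^-5 + 1.60/8.79×10^-5 + 1.11/3.77×10^-5) = 5.422×10^-3 rad.

0.311°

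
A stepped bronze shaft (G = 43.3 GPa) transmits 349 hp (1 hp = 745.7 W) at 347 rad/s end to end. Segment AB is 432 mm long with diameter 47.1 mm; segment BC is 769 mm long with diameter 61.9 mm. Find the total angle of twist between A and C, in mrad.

24.7 mrad

ω = 347 rad/s, so T = P/ω = 349×745.7 / 347.0 = 750.0 N·m.
J_AB = π(0.0471)⁴/32 = 4.83×10^-7 m⁴; J_BC = π(0.0619)⁴/32 = 1.44×10^-6 m⁴.
θ = (T/G)·Σ L_i/J_i = (750.0/43.3×10⁹)·(0.432/4.83×10^-7 + 0.769/1.44×10^-6) = 0.02473 rad.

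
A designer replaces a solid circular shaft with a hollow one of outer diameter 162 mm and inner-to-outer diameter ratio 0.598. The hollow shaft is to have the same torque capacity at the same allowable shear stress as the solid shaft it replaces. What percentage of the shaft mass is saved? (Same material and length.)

Equal τ_max and T ⇒ the solid shaft needs d_s³ = d_o³(1−k⁴), so d_s = 162·(1−0.598⁴)^(1/3) = 154.8 mm.
Area ratio A_h/A_s = d_o²(1−k²)/d_s² = (1−k²)/(1−k⁴)^(2/3) = 0.7038.
Mass saving = 1 − 0.7038 = 29.6 %.

29.6 %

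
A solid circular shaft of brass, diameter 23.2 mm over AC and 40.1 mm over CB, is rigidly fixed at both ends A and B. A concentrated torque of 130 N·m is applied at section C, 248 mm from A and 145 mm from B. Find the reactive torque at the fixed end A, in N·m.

Compatibility: T_A·a/J_AC = T_B·b/J_CB with T_A + T_B = T₀.
J_AC = 2.84×10^-8 m⁴, J_CB = 2.54×10^-7 m⁴, so T_A = T₀·(J_AC/a)/((J_AC/a)+(J_CB/b)) = 7.992 N·m, T_B = 122.0 N·m.

7.99 N·m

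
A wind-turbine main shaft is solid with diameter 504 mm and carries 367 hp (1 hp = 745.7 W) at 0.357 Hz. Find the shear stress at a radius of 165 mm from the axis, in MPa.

ω = 2π·0.357 = 2.243 rad/s, so T = P/ω = 367×745.7 / 2.243 = 122000 N·m.
J = πd⁴/32 = π(0.504)⁴/32 = 6.335×10^-3 m⁴.
Shear stress varies linearly with radius: τ = T·r/J = 122000 × 0.165 / 6.335×10^-3 = 3.178×10^6 Pa.

3.18 MPa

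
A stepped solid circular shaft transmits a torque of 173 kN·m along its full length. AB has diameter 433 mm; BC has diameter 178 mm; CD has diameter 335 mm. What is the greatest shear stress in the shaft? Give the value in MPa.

Under the same torque, τ_max = 16T/(πd³) is largest where d is smallest — segment BC (d = 178 mm).
τ_max = 16·173000/(π·(0.178)³) = 1.562×10^8 Pa.

156 MPa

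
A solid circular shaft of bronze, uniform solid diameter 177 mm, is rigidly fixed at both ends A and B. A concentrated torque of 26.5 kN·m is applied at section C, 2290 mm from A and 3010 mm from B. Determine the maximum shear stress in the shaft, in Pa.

With uniform GJ and both ends fixed, compatibility θ_AC = θ_CB gives T_A·a = T_B·b, together with T_A + T_B = T₀.
T_A = T₀·b/(a+b) = 26500·3010/5300 = 15050 N·m; T_B = 11450 N·m.
τ in each portion: τ_AC = 1.38×10^7 Pa, τ_CB = 1.05×10^7 Pa; maximum is in AC.
τ_max = T_AC·r/J = 15050·0.0885/9.64×10^-5 = 1.382×10^7 Pa.

1.38e7 Pa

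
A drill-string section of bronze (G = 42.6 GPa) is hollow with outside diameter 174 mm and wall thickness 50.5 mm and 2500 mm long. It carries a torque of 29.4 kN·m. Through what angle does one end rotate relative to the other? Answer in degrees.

J = π(d_o⁴ − d_i⁴)/32 = π(0.174⁴ − 0.0730⁴)/32 = 8.720×10^-5 m⁴.
θ = T·L/(G·J) = 29400 × 2.50 / (42.6×10⁹ × 8.720×10^-5) = 0.01979 rad.

1.13°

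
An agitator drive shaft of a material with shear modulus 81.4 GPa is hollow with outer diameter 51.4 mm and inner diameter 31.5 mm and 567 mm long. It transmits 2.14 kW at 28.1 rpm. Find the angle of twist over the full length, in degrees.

0.493°

ω = 2π·28.1/60 = 2.943 rad/s, so T = P/ω = 2.14×10³ / 2.943 = 727.2 N·m.
J = π(d_o⁴ − d_i⁴)/32 = π(0.0514⁴ − 0.0315⁴)/32 = 5.886×10^-7 m⁴.
θ = T·L/(G·J) = 727.2 × 0.567 / (81.4×10⁹ × 5.886×10^-7) = 8.606×10^-3 rad.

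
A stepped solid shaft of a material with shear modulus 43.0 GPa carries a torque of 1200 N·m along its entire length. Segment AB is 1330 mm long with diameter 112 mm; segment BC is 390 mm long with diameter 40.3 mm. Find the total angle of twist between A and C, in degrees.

2.55°

J_AB = π(0.112)⁴/32 = 1.54×10^-5 m⁴; J_BC = π(0.0403)⁴/32 = 2.59×10^-7 m⁴.
θ = (T/G)·Σ L_i/J_i = (1200/43.0×10⁹)·(1.33/1.54×10^-5 + 0.390/2.59×10^-7) = 0.04443 rad.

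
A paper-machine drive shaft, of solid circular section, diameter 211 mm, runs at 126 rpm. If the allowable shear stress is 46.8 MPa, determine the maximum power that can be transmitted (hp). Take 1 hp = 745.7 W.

J = πd⁴/32 = π(0.211)⁴/32 = 1.946×10^-4 m⁴.
T_max = τ_allow·J/r = 4.68×10^7 × 1.946×10^-4 / 0.105 = 86320 N·m.
ω = 2π·126/60 = 13.19 rad/s, so P_max = T_max·ω = 1.139×10^6 W.

1530 hp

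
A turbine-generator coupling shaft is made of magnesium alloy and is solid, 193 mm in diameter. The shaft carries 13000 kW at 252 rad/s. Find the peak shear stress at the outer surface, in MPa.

ω = 252 rad/s, so T = P/ω = 13000×10³ / 252.0 = 51590 N·m.
J = πd⁴/32 = π(0.193)⁴/32 = 1.362×10^-4 m⁴.
τ_max = T·r/J = 51590 × 0.0965 / 1.362×10^-4 = 3.655×10^7 Pa.

36.5 MPa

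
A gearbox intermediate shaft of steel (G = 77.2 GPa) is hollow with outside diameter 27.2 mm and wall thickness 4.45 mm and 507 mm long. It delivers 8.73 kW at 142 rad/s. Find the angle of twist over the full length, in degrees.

ω = 142 rad/s, so T = P/ω = 8.73×10³ / 142.0 = 61.48 N·m.
J = π(d_o⁴ − d_i⁴)/32 = π(0.0272⁴ − 0.0183⁴)/32 = 4.273×10^-8 m⁴.
θ = T·L/(G·J) = 61.48 × 0.507 / (77.2×10⁹ × 4.273×10^-8) = 9.450×10^-3 rad.

0.541°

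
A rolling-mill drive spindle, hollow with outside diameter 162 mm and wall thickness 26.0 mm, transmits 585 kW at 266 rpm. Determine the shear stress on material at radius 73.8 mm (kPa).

ω = 2π·266/60 = 27.86 rad/s, so T = P/ω = 585×10³ / 27.86 = 21000 N·m.
J = π(d_o⁴ − d_i⁴)/32 = π(0.162⁴ − 0.110⁴)/32 = 5.324×10^-5 m⁴.
Shear stress varies linearly with radius: τ = T·r/J = 21000 × 0.0738 / 5.324×10^-5 = 2.911×10^7 Pa.

29100 kPa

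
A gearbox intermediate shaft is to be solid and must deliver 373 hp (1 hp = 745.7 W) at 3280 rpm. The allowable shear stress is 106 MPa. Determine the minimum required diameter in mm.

33.9 mm

ω = 2π·3280/60 = 343.5 rad/s, so T = P/ω = 373×745.7 / 343.5 = 809.8 N·m.
For a solid shaft τ_max = 16T/(πd³), so d = (16T/(π τ_allow))^(1/3) = (16·809.8/(π·1.06×10^8))^(1/3) = 0.03389 m.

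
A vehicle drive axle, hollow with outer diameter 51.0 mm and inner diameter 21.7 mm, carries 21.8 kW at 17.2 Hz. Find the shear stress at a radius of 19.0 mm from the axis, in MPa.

ω = 2π·17.2 = 108.1 rad/s, so T = P/ω = 21.8×10³ / 108.1 = 201.7 N·m.
J = π(d_o⁴ − d_i⁴)/32 = π(0.0510⁴ − 0.0217⁴)/32 = 6.424×10^-7 m⁴.
Shear stress varies linearly with radius: τ = T·r/J = 201.7 × 0.0190 / 6.424×10^-7 = 5.966×10^6 Pa.

5.97 MPa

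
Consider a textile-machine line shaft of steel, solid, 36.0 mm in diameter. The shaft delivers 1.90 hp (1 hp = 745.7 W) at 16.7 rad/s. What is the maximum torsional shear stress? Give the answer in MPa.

ω = 16.7 rad/s, so T = P/ω = 1.90×745.7 / 16.70 = 84.84 N·m.
J = πd⁴/32 = π(0.0360)⁴/32 = 1.649×10^-7 m⁴.
τ_max = T·r/J = 84.84 × 0.0180 / 1.649×10^-7 = 9.261×10^6 Pa.

9.26 MPa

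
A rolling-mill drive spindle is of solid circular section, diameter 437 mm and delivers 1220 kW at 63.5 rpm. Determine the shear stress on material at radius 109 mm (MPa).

5.59 MPa

ω = 2π·63.5/60 = 6.650 rad/s, so T = P/ω = 1220×10³ / 6.650 = 183500 N·m.
J = πd⁴/32 = π(0.437)⁴/32 = 3.580×10^-3 m⁴.
Shear stress varies linearly with radius: τ = T·r/J = 183500 × 0.109 / 3.580×10^-3 = 5.585×10^6 Pa.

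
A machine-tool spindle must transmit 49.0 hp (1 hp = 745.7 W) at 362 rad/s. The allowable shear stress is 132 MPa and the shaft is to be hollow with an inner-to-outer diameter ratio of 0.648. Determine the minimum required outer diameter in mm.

16.8 mm

ω = 362 rad/s, so T = P/ω = 49.0×745.7 / 362.0 = 100.9 N·m.
For a hollow shaft with d_i/d_o = 0.648: τ_max = 16T/(π d_o³ (1−k⁴)), so d_o = [16T/(π τ_allow (1−k⁴))]^(1/3) = [16·100.9/(π·1.32×10^8·0.8237)]^(1/3) = 0.01678 m.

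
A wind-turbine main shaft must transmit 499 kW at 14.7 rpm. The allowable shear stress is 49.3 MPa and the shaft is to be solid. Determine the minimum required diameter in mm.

ω = 2π·14.7/60 = 1.539 rad/s, so T = P/ω = 499×10³ / 1.539 = 324200 N·m.
For a solid shaft τ_max = 16T/(πd³), so d = (16T/(π τ_allow))^(1/3) = (16·324200/(π·4.93×10^7))^(1/3) = 0.3223 m.

322 mm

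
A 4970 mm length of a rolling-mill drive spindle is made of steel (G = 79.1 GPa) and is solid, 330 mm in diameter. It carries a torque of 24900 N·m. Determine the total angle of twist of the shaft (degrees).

J = πd⁴/32 = π(0.330)⁴/32 = 1.164×10^-3 m⁴.
θ = T·L/(G·J) = 24900 × 4.97 / (79.1×10⁹ × 1.164×10^-3) = 1.344×10^-3 rad.

0.0770°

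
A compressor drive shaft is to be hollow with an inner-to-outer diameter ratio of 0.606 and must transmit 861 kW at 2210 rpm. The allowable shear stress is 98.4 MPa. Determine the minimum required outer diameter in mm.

ω = 2π·2210/60 = 231.4 rad/s, so T = P/ω = 861×10³ / 231.4 = 3720 N·m.
For a hollow shaft with d_i/d_o = 0.606: τ_max = 16T/(π d_o³ (1−k⁴)), so d_o = [16T/(π τ_allow (1−k⁴))]^(1/3) = [16·3720/(π·9.84×10^7·0.8651)]^(1/3) = 0.06060 m.

60.6 mm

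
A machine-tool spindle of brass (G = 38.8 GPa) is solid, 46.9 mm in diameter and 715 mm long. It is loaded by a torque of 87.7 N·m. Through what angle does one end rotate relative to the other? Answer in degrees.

J = πd⁴/32 = π(0.0469)⁴/32 = 4.750×10^-7 m⁴.
θ = T·L/(G·J) = 87.70 × 0.715 / (38.8×10⁹ × 4.750×10^-7) = 3.402×10^-3 rad.

0.195°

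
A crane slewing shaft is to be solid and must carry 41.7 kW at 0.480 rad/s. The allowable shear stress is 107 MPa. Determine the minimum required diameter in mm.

161 mm

ω = 0.480 rad/s, so T = P/ω = 41.7×10³ / 0.4800 = 86880 N·m.
For a solid shaft τ_max = 16T/(πd³), so d = (16T/(π τ_allow))^(1/3) = (16·86880/(π·1.07×10^8))^(1/3) = 0.1605 m.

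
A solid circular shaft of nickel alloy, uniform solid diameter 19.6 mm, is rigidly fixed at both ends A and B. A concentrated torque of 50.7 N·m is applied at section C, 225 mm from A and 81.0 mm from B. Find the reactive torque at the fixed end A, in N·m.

With uniform GJ and both ends fixed, compatibility θ_AC = θ_CB gives T_A·a = T_B·b, together with T_A + T_B = T₀.
T_A = T₀·b/(a+b) = 50.70·81.0/306.0 = 13.42 N·m; T_B = 37.28 N·m.

13.4 N·m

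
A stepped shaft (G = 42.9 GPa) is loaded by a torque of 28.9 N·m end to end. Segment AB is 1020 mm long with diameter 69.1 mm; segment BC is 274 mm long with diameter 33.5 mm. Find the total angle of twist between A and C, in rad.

0.00180 rad

J_AB = π(0.0691)⁴/32 = 2.24×10^-6 m⁴; J_BC = π(0.0335)⁴/32 = 1.24×10^-7 m⁴.
θ = (T/G)·Σ L_i/J_i = (28.90/42.9×10⁹)·(1.02/2.24×10^-6 + 0.274/1.24×10^-7) = 1.800×10^-3 rad.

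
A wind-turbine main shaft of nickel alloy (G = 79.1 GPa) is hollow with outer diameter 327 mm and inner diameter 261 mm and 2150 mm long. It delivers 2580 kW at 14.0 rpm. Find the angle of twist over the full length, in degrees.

4.11°

ω = 2π·14.0/60 = 1.466 rad/s, so T = P/ω = 2580×10³ / 1.466 = 1.760e6 N·m.
J = π(d_o⁴ − d_i⁴)/32 = π(0.327⁴ − 0.261⁴)/32 = 6.669×10^-4 m⁴.
θ = T·L/(G·J) = 1.760e6 × 2.15 / (79.1×10⁹ × 6.669×10^-4) = 0.07172 rad.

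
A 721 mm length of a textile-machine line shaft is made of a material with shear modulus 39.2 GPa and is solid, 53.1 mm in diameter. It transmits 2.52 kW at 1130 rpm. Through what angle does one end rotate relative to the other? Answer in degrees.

0.0288°

ω = 2π·1130/60 = 118.3 rad/s, so T = P/ω = 2.52×10³ / 118.3 = 21.30 N·m.
J = πd⁴/32 = π(0.0531)⁴/32 = 7.805×10^-7 m⁴.
θ = T·L/(G·J) = 21.30 × 0.721 / (39.2×10⁹ × 7.805×10^-7) = 5.018×10^-4 rad.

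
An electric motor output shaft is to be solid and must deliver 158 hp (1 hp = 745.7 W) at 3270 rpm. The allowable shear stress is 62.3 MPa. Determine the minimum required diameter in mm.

ω = 2π·3270/60 = 342.4 rad/s, so T = P/ω = 158×745.7 / 342.4 = 344.1 N·m.
For a solid shaft τ_max = 16T/(πd³), so d = (16T/(π τ_allow))^(1/3) = (16·344.1/(π·6.23×10^7))^(1/3) = 0.03041 m.

30.4 mm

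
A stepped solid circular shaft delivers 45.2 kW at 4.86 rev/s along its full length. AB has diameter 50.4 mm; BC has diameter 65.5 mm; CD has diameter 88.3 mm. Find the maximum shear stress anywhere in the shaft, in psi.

8540 psi

ω = 2π·4.86 = 30.54 rad/s, so T = P/ω = 45.2×10³ / 30.54 = 1480 N·m.
Under the same torque, τ_max = 16T/(πd³) is largest where d is smallest — segment AB (d = 50.4 mm).
τ_max = 16·1480/(π·(0.0504)³) = 5.888×10^7 Pa.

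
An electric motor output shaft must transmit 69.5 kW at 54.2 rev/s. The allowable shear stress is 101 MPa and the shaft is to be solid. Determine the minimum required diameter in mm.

21.8 mm

ω = 2π·54.2 = 340.5 rad/s, so T = P/ω = 69.5×10³ / 340.5 = 204.1 N·m.
For a solid shaft τ_max = 16T/(πd³), so d = (16T/(π τ_allow))^(1/3) = (16·204.1/(π·1.01×10^8))^(1/3) = 0.02175 m.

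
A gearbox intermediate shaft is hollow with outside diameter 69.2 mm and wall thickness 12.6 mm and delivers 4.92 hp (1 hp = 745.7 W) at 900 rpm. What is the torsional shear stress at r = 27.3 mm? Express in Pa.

ω = 2π·900/60 = 94.25 rad/s, so T = P/ω = 4.92×745.7 / 94.25 = 38.93 N·m.
J = π(d_o⁴ − d_i⁴)/32 = π(0.0692⁴ − 0.0440⁴)/32 = 1.883×10^-6 m⁴.
Shear stress varies linearly with radius: τ = T·r/J = 38.93 × 0.0273 / 1.883×10^-6 = 5.643×10^5 Pa.

564000 Pa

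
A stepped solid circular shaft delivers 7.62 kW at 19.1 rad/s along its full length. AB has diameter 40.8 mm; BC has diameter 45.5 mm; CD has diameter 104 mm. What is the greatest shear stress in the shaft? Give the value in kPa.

ω = 19.1 rad/s, so T = P/ω = 7.62×10³ / 19.10 = 399.0 N·m.
Under the same torque, τ_max = 16T/(πd³) is largest where d is smallest — segment AB (d = 40.8 mm).
τ_max = 16·399.0/(π·(0.0408)³) = 2.992×10^7 Pa.

29900 kPa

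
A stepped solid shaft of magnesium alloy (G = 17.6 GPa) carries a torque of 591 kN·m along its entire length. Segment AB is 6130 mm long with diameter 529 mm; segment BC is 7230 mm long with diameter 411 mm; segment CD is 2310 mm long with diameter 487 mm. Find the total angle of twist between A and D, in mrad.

127 mrad

J_AB = π(0.529)⁴/32 = 7.69×10^-3 m⁴; J_BC = π(0.411)⁴/32 = 2.80×10^-3 m⁴; J_CD = π(0.487)⁴/32 = 5.52×10^-3 m⁴.
θ = (T/G)·Σ L_i/J_i = (591000/17.6×10⁹)·(6.13/7.69×10^-3 + 7.23/2.80×10^-3 + 2.31/5.52×10^-3) = 0.1275 rad.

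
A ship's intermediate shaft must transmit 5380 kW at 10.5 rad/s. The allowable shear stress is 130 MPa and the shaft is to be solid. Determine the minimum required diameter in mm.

272 mm

ω = 10.5 rad/s, so T = P/ω = 5380×10³ / 10.50 = 512400 N·m.
For a solid shaft τ_max = 16T/(πd³), so d = (16T/(π τ_allow))^(1/3) = (16·512400/(π·1.30×10^8))^(1/3) = 0.2718 m.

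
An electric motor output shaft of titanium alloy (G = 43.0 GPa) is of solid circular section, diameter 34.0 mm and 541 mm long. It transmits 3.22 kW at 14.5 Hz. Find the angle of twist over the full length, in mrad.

ω = 2π·14.5 = 91.11 rad/s, so T = P/ω = 3.22×10³ / 91.11 = 35.34 N·m.
J = πd⁴/32 = π(0.0340)⁴/32 = 1.312×10^-7 m⁴.
θ = T·L/(G·J) = 35.34 × 0.541 / (43.0×10⁹ × 1.312×10^-7) = 3.389×10^-3 rad.

3.39 mrad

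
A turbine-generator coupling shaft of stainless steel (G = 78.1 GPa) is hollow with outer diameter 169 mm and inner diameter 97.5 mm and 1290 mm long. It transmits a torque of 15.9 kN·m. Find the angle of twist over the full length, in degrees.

J = π(d_o⁴ − d_i⁴)/32 = π(0.169⁴ − 0.0975⁴)/32 = 7.121×10^-5 m⁴.
θ = T·L/(G·J) = 15900 × 1.29 / (78.1×10⁹ × 7.121×10^-5) = 3.688×10^-3 rad.

0.211°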